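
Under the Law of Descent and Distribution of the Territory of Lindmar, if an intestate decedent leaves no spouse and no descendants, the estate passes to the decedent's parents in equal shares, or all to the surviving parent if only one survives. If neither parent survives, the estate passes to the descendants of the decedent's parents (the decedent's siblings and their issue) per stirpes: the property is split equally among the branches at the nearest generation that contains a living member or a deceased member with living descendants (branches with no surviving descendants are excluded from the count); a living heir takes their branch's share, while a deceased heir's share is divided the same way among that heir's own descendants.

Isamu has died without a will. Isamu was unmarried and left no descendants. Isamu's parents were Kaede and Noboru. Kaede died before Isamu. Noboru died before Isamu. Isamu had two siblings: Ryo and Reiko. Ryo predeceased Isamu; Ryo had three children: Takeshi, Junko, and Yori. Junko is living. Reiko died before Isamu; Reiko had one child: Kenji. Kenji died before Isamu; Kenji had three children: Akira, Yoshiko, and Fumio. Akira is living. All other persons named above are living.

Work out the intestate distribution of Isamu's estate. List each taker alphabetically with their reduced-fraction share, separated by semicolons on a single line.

Akira 1/6; Fumio 1/6; Junko 1/6; Takeshi 1/6; Yori 1/6; Yoshiko 1/6

Neither parent survives and there are no descendants, so the estate passes to Isamu's siblings and their issue per stirpes.
The estate is divided into 2 equal shares of 1/2 among Ryo, Reiko.
Ryo predeceased; the 1/2 allotted to Ryo's branch passes to Ryo's issue by representation.
The 1/2 is divided into 3 equal shares of 1/6 among Takeshi, Junko, Yori.
Takeshi is living and takes 1/6.
Junko is living and takes 1/6.
Yori is living and takes 1/6.
Reiko predeceased; the 1/2 allotted to Reiko's branch passes to Reiko's issue by representation.
Kenji's line is the sole branch at this level, so the full 1/2 passes to Kenji's issue by representation.
The 1/2 is divided into 3 equal shares of 1/6 among Akira, Yoshiko, Fumio.
Akira is living and takes 1/6.
Yoshiko is living and takes 1/6.
Fumio is living and takes 1/6.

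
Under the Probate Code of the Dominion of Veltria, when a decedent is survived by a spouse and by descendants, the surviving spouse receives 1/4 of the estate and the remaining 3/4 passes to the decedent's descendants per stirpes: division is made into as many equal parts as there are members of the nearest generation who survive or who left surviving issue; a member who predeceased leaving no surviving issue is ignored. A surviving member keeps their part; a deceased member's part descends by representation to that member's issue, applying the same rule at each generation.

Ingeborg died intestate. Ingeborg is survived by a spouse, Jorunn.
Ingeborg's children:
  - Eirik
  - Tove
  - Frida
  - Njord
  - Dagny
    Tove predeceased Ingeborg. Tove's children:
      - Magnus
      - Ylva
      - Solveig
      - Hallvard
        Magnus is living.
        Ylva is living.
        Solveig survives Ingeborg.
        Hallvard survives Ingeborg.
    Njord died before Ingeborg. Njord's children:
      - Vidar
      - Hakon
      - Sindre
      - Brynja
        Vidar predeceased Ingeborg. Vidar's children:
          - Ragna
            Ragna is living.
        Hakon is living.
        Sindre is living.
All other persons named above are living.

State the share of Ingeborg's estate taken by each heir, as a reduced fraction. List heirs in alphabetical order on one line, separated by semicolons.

Jorunn, as surviving spouse, takes 1/4.
The remaining 3/4 passes to Ingeborg's descendants per stirpes.
The 3/4 is divided into 5 equal shares of 3/20 among Eirik, Tove, Frida, Njord, Dagny.
Eirik is living and takes 3/20.
Tove predeceased; the 3/20 allotted to Tove's branch passes to Tove's issue by representation.
The 3/20 is divided into 4 equal shares of 3/80 among Magnus, Ylva, Solveig, Hallvard.
Magnus is living and takes 3/80.
Ylva is living and takes 3/80.
Solveig is living and takes 3/80.
Hallvard is living and takes 3/80.
Frida is living and takes 3/20.
Njord predeceased; the 3/20 allotted to Njord's branch passes to Njord's issue by representation.
The 3/20 is divided into 4 equal shares of 3/80 among Vidar, Hakon, Sindre, Brynja.
Vidar predeceased; the 3/80 allotted to Vidar's branch passes to Vidar's issue by representation.
Ragna is the sole taker at this level and receives the full 3/80.
Hakon is living and takes 3/80.
Sindre is living and takes 3/80.
Brynja is living and takes 3/80.
Dagny is living and takes 3/20.

Brynja 3/80; Dagny 3/20; Eirik 3/20; Frida 3/20; Hakon 3/80; Hallvard 3/80; Jorunn 1/4; Magnus 3/80; Ragna 3/80; Sindre 3/80; Solveig 3/80; Ylva 3/80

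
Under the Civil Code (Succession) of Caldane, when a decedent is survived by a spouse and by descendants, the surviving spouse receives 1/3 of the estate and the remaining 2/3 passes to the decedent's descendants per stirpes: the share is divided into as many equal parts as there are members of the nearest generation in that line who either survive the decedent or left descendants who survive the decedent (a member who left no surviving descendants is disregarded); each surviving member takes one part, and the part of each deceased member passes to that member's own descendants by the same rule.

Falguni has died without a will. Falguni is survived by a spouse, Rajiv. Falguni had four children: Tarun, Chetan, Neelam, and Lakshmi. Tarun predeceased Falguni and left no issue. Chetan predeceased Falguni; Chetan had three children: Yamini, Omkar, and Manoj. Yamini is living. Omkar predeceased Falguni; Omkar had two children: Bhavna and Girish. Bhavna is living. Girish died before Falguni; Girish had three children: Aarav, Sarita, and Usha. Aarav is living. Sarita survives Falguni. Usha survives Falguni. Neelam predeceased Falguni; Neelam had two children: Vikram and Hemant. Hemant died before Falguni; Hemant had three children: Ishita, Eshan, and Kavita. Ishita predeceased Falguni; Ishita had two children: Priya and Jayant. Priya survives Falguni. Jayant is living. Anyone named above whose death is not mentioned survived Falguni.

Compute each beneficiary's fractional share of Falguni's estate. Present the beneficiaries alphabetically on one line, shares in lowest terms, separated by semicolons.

Rajiv, as surviving spouse, takes 1/3.
The remaining 2/3 passes to Falguni's descendants per stirpes.
Tarun left no surviving issue, so that branch lapses and is disregarded.
The 2/3 is divided into 3 equal shares of 2/9 among Chetan, Neelam, Lakshmi.
Chetan predeceased; the 2/9 allotted to Chetan's branch passes to Chetan's issue by representation.
The 2/9 is divided into 3 equal shares of 2/27 among Yamini, Omkar, Manoj.
Yamini is living and takes 2/27.
Omkar predeceased; the 2/27 allotted to Omkar's branch passes to Omkar's issue by representation.
The 2/27 is divided into 2 equal shares of 1/27 among Bhavna, Girish.
Bhavna is living and takes 1/27.
Girish predeceased; the 1/27 allotted to Girish's branch passes to Girish's issue by representation.
The 1/27 is divided into 3 equal shares of 1/81 among Aarav, Sarita, Usha.
Aarav is living and takes 1/81.
Sarita is living and takes 1/81.
Usha is living and takes 1/81.
Manoj is living and takes 2/27.
Neelam predeceased; the 2/9 allotted to Neelam's branch passes to Neelam's issue by representation.
The 2/9 is divided into 2 equal shares of 1/9 among Vikram, Hemant.
Vikram is living and takes 1/9.
Hemant predeceased; the 1/9 allotted to Hemant's branch passes to Hemant's issue by representation.
The 1/9 is divided into 3 equal shares of 1/27 among Ishita, Eshan, Kavita.
Ishita predeceased; the 1/27 allotted to Ishita's branch passes to Ishita's issue by representation.
The 1/27 is divided into 2 equal shares of 1/54 among Priya, Jayant.
Priya is living and takes 1/54.
Jayant is living and takes 1/54.
Eshan is living and takes 1/27.
Kavita is living and takes 1/27.
Lakshmi is living and takes 2/9.

Aarav 1/81; Bhavna 1/27; Eshan 1/27; Jayant 1/54; Kavita 1/27; Lakshmi 2/9; Manoj 2/27; Priya 1/54; Rajiv 1/3; Sarita 1/81; Usha 1/81; Vikram 1/9; Yamini 2/27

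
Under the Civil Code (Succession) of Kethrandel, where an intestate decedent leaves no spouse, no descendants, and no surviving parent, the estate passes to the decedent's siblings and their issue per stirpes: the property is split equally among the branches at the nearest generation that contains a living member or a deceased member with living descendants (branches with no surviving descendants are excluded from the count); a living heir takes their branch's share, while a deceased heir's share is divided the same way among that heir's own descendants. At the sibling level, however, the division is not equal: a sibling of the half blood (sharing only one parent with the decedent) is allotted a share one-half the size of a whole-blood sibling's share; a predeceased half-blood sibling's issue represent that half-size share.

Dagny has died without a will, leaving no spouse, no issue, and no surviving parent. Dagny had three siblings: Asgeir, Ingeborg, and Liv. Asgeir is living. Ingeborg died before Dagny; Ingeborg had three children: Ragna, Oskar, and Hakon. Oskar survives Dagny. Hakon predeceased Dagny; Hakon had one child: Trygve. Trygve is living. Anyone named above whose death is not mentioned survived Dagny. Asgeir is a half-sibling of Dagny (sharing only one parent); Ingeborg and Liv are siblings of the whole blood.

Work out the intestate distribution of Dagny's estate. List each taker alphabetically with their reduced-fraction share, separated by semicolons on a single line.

No spouse, descendants, or parent survives, so the estate passes to Dagny's siblings per stirpes.
Half-blood siblings count for one-half the weight of whole-blood siblings at the initial division.
Dividing 1 in proportion to weights (total weight 5/2): Asgeir (weight 1/2) → 1/5; Ingeborg (weight 1) → 2/5; Liv (weight 1) → 2/5.
Asgeir is living and takes 1/5.
Ingeborg predeceased; the 2/5 allotted to Ingeborg's branch passes to Ingeborg's issue by representation.
The 2/5 is divided into 3 equal shares of 2/15 among Ragna, Oskar, Hakon.
Ragna is living and takes 2/15.
Oskar is living and takes 2/15.
Hakon predeceased; the 2/15 allotted to Hakon's branch passes to Hakon's issue by representation.
Trygve is the sole taker at this level and receives the full 2/15.
Liv is living and takes 2/5.

Asgeir 1/5; Liv 2/5; Oskar 2/15; Ragna 2/15; Trygve 2/15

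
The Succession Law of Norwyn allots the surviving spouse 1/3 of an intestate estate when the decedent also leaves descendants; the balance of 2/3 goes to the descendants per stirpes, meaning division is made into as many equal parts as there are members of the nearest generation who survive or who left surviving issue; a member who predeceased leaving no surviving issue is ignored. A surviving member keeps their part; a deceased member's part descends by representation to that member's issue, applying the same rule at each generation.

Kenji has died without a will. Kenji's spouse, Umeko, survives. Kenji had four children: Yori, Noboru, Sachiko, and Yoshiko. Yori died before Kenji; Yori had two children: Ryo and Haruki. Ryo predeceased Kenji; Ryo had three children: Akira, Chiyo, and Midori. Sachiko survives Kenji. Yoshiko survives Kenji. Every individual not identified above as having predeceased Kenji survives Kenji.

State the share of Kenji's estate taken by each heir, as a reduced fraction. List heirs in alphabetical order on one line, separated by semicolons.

Akira 1/36; Chiyo 1/36; Haruki 1/12; Midori 1/36; Noboru 1/6; Sachiko 1/6; Umeko 1/3; Yoshiko 1/6

Umeko, as surviving spouse, takes 1/3.
The remaining 2/3 passes to Kenji's descendants per stirpes.
The 2/3 is divided into 4 equal shares of 1/6 among Yori, Noboru, Sachiko, Yoshiko.
Yori predeceased; the 1/6 allotted to Yori's branch passes to Yori's issue by representation.
The 1/6 is divided into 2 equal shares of 1/12 among Ryo, Haruki.
Ryo predeceased; the 1/12 allotted to Ryo's branch passes to Ryo's issue by representation.
The 1/12 is divided into 3 equal shares of 1/36 among Akira, Chiyo, Midori.
Akira is living and takes 1/36.
Chiyo is living and takes 1/36.
Midori is living and takes 1/36.
Haruki is living and takes 1/12.
Noboru is living and takes 1/6.
Sachiko is living and takes 1/6.
Yoshiko is living and takes 1/6.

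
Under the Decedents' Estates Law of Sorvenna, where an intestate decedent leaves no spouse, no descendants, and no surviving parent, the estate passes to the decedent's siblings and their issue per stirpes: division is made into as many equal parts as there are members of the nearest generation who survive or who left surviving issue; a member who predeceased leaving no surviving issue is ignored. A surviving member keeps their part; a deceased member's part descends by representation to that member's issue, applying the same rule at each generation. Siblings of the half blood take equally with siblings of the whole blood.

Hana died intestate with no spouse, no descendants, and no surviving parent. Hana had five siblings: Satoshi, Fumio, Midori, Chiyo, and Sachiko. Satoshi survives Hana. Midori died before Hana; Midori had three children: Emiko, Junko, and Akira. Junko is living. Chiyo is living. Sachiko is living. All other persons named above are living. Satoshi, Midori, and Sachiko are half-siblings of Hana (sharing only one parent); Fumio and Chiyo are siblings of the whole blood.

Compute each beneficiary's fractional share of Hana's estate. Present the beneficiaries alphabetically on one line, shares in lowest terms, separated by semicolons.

Akira 1/15; Chiyo 1/5; Emiko 1/15; Fumio 1/5; Junko 1/15; Sachiko 1/5; Satoshi 1/5

No spouse, descendants, or parent survives, so the estate passes to Hana's siblings per stirpes.
Half-blood and whole-blood siblings take equally under the stated rule.
The estate is divided into 5 equal shares of 1/5 among Satoshi, Fumio, Midori, Chiyo, Sachiko.
Satoshi is living and takes 1/5.
Fumio is living and takes 1/5.
Midori predeceased; the 1/5 allotted to Midori's branch passes to Midori's issue by representation.
The 1/5 is divided into 3 equal shares of 1/15 among Emiko, Junko, Akira.
Emiko is living and takes 1/15.
Junko is living and takes 1/15.
Akira is living and takes 1/15.
Chiyo is living and takes 1/5.
Sachiko is living and takes 1/5.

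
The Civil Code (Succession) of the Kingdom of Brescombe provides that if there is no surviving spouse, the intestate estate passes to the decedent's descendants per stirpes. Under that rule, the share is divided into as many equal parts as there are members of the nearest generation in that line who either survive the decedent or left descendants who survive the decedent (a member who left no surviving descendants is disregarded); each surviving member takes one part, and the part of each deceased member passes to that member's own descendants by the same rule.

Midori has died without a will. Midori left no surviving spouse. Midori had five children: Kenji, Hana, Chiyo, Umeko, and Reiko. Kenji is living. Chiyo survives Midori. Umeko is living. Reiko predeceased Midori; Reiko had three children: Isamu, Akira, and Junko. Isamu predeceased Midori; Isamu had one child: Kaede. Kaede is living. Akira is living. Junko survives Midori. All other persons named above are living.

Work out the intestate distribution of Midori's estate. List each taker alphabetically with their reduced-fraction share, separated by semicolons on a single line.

There is no surviving spouse, so the entire estate passes to Midori's descendants per stirpes.
The estate is divided into 5 equal shares of 1/5 among Kenji, Hana, Chiyo, Umeko, Reiko.
Kenji is living and takes 1/5.
Hana is living and takes 1/5.
Chiyo is living and takes 1/5.
Umeko is living and takes 1/5.
Reiko predeceased; the 1/5 allotted to Reiko's branch passes to Reiko's issue by representation.
The 1/5 is divided into 3 equal shares of 1/15 among Isamu, Akira, Junko.
Isamu predeceased; the 1/15 allotted to Isamu's branch passes to Isamu's issue by representation.
Kaede is the sole taker at this level and receives the full 1/15.
Akira is living and takes 1/15.
Junko is living and takes 1/15.

Akira 1/15; Chiyo 1/5; Hana 1/5; Junko 1/15; Kaede 1/15; Kenji 1/5; Umeko 1/5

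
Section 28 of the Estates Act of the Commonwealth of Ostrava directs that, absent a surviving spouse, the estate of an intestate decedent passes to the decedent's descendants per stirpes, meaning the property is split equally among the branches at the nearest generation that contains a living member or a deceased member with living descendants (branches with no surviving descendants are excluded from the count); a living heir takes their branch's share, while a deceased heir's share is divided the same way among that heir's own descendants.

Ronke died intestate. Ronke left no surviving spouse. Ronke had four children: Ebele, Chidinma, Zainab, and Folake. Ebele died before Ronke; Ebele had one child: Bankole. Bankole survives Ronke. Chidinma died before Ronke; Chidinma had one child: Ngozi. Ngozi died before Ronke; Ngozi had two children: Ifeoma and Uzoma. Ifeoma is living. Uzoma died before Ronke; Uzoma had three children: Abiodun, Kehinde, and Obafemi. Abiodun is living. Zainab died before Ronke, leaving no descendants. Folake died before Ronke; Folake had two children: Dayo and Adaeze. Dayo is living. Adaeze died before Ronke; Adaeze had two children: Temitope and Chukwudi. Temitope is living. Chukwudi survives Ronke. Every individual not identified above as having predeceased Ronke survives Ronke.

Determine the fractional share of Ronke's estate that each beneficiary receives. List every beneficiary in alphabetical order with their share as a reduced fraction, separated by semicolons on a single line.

There is no surviving spouse, so the entire estate passes to Ronke's descendants per stirpes.
Zainab left no surviving issue, so that branch lapses and is disregarded.
The estate is divided into 3 equal shares of 1/3 among Ebele, Chidinma, Folake.
Ebele predeceased; the 1/3 allotted to Ebele's branch passes to Ebele's issue by representation.
Bankole is the sole taker at this level and receives the full 1/3.
Chidinma predeceased; the 1/3 allotted to Chidinma's branch passes to Chidinma's issue by representation.
Ngozi's line is the sole branch at this level, so the full 1/3 passes to Ngozi's issue by representation.
The 1/3 is divided into 2 equal shares of 1/6 among Ifeoma, Uzoma.
Ifeoma is living and takes 1/6.
Uzoma predeceased; the 1/6 allotted to Uzoma's branch passes to Uzoma's issue by representation.
The 1/6 is divided into 3 equal shares of 1/18 among Abiodun, Kehinde, Obafemi.
Abiodun is living and takes 1/18.
Kehinde is living and takes 1/18.
Obafemi is living and takes 1/18.
Folake predeceased; the 1/3 allotted to Folake's branch passes to Folake's issue by representation.
The 1/3 is divided into 2 equal shares of 1/6 among Dayo, Adaeze.
Dayo is living and takes 1/6.
Adaeze predeceased; the 1/6 allotted to Adaeze's branch passes to Adaeze's issue by representation.
The 1/6 is divided into 2 equal shares of 1/12 among Temitope, Chukwudi.
Temitope is living and takes 1/12.
Chukwudi is living and takes 1/12.

Abiodun 1/18; Bankole 1/3; Chukwudi 1/12; Dayo 1/6; Ifeoma 1/6; Kehinde 1/18; Obafemi 1/18; Temitope 1/12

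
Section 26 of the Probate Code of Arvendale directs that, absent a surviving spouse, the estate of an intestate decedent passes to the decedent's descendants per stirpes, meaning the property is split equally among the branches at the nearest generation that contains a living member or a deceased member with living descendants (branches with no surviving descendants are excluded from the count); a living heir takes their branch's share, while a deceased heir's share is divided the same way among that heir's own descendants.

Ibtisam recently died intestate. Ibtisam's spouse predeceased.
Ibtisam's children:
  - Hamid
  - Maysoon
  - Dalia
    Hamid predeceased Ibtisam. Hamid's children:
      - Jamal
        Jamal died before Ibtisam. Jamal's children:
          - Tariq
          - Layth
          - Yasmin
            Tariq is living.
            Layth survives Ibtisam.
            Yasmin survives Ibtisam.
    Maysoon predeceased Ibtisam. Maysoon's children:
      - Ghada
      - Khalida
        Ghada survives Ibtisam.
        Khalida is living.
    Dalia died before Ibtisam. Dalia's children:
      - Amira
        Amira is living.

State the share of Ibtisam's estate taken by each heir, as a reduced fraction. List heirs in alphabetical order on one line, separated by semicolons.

There is no surviving spouse, so the entire estate passes to Ibtisam's descendants per stirpes.
The estate is divided into 3 equal shares of 1/3 among Hamid, Maysoon, Dalia.
Hamid predeceased; the 1/3 allotted to Hamid's branch passes to Hamid's issue by representation.
Jamal's line is the sole branch at this level, so the full 1/3 passes to Jamal's issue by representation.
The 1/3 is divided into 3 equal shares of 1/9 among Tariq, Layth, Yasmin.
Tariq is living and takes 1/9.
Layth is living and takes 1/9.
Yasmin is living and takes 1/9.
Maysoon predeceased; the 1/3 allotted to Maysoon's branch passes to Maysoon's issue by representation.
The 1/3 is divided into 2 equal shares of 1/6 among Ghada, Khalida.
Ghada is living and takes 1/6.
Khalida is living and takes 1/6.
Dalia predeceased; the 1/3 allotted to Dalia's branch passes to Dalia's issue by representation.
Amira is the sole taker at this level and receives the full 1/3.

Amira 1/3; Ghada 1/6; Khalida 1/6; Layth 1/9; Tariq 1/9; Yasmin 1/9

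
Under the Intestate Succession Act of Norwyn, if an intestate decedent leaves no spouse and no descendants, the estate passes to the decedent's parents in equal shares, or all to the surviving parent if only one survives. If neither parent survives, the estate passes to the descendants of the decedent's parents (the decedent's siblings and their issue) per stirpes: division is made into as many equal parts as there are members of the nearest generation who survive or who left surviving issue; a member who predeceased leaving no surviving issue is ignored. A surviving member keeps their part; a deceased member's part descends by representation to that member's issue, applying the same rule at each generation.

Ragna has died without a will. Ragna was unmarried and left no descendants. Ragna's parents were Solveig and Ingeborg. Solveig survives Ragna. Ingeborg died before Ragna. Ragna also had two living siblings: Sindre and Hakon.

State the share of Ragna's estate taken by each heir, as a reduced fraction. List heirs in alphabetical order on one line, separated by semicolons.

Only one parent, Solveig, survives, so Solveig takes the entire estate. The siblings take nothing because a surviving parent has priority.

Solveig 1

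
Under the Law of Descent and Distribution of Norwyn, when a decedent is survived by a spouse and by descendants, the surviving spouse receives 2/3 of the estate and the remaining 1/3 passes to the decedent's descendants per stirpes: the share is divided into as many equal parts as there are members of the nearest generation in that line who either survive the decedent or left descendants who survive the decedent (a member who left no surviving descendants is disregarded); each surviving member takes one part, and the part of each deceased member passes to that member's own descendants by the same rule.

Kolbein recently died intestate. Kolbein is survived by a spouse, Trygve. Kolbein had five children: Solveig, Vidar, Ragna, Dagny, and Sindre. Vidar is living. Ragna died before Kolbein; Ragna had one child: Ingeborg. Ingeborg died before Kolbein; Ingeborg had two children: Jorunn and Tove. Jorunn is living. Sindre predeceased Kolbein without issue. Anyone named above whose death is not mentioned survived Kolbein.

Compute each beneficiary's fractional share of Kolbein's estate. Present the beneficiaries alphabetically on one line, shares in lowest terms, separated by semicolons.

Dagny 1/12; Jorunn 1/24; Solveig 1/12; Tove 1/24; Trygve 2/3; Vidar 1/12

Trygve, as surviving spouse, takes 2/3.
The remaining 1/3 passes to Kolbein's descendants per stirpes.
Sindre left no surviving issue, so that branch lapses and is disregarded.
The 1/3 is divided into 4 equal shares of 1/12 among Solveig, Vidar, Ragna, Dagny.
Solveig is living and takes 1/12.
Vidar is living and takes 1/12.
Ragna predeceased; the 1/12 allotted to Ragna's branch passes to Ragna's issue by representation.
Ingeborg's line is the sole branch at this level, so the full 1/12 passes to Ingeborg's issue by representation.
The 1/12 is divided into 2 equal shares of 1/24 among Jorunn, Tove.
Jorunn is living and takes 1/24.
Tove is living and takes 1/24.
Dagny is living and takes 1/12.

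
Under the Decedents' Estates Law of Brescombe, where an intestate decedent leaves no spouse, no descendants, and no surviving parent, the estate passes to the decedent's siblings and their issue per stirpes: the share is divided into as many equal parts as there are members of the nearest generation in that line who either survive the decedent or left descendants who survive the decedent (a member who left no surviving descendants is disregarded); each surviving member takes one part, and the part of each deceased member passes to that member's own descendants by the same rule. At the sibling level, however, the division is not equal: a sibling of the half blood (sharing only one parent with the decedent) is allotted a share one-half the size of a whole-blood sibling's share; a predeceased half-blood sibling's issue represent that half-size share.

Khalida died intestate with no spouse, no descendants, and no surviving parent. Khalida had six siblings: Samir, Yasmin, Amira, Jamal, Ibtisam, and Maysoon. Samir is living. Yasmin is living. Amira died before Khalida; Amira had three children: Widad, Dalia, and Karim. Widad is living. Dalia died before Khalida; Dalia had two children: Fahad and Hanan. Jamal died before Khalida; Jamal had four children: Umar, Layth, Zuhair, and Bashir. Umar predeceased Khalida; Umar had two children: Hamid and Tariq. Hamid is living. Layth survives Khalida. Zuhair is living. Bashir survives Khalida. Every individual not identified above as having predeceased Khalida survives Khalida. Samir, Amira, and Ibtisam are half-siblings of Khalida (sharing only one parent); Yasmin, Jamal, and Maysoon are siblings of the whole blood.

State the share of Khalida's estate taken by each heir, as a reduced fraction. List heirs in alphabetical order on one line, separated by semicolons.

Bashir 1/18; Fahad 1/54; Hamid 1/36; Hanan 1/54; Ibtisam 1/9; Karim 1/27; Layth 1/18; Maysoon 2/9; Samir 1/9; Tariq 1/36; Widad 1/27; Yasmin 2/9; Zuhair 1/18

No spouse, descendants, or parent survives, so the estate passes to Khalida's siblings per stirpes.
Half-blood siblings count for one-half the weight of whole-blood siblings at the initial division.
Dividing 1 in proportion to weights (total weight 9/2): Samir (weight 1/2) → 1/9; Yasmin (weight 1) → 2/9; Amira (weight 1/2) → 1/9; Jamal (weight 1) → 2/9; Ibtisam (weight 1/2) → 1/9; Maysoon (weight 1) → 2/9.
Samir is living and takes 1/9.
Yasmin is living and takes 2/9.
Amira predeceased; the 1/9 allotted to Amira's branch passes to Amira's issue by representation.
The 1/9 is divided into 3 equal shares of 1/27 among Widad, Dalia, Karim.
Widad is living and takes 1/27.
Dalia predeceased; the 1/27 allotted to Dalia's branch passes to Dalia's issue by representation.
The 1/27 is divided into 2 equal shares of 1/54 among Fahad, Hanan.
Fahad is living and takes 1/54.
Hanan is living and takes 1/54.
Karim is living and takes 1/27.
Jamal predeceased; the 2/9 allotted to Jamal's branch passes to Jamal's issue by representation.
The 2/9 is divided into 4 equal shares of 1/18 among Umar, Layth, Zuhair, Bashir.
Umar predeceased; the 1/18 allotted to Umar's branch passes to Umar's issue by representation.
The 1/18 is divided into 2 equal shares of 1/36 among Hamid, Tariq.
Hamid is living and takes 1/36.
Tariq is living and takes 1/36.
Layth is living and takes 1/18.
Zuhair is living and takes 1/18.
Bashir is living and takes 1/18.
Ibtisam is living and takes 1/9.
Maysoon is living and takes 2/9.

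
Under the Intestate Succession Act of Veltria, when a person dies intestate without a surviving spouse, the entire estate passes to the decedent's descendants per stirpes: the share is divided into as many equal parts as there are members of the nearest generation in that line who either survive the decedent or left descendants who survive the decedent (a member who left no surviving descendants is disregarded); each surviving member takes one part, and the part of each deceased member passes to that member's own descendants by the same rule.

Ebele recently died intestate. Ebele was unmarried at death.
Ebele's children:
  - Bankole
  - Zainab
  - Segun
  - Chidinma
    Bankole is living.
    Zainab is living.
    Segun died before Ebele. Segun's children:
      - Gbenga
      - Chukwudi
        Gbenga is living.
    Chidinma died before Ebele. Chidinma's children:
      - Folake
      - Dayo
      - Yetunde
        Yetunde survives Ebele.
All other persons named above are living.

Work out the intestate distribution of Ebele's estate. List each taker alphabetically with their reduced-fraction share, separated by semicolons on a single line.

There is no surviving spouse, so the entire estate passes to Ebele's descendants per stirpes.
The estate is divided into 4 equal shares of 1/4 among Bankole, Zainab, Segun, Chidinma.
Bankole is living and takes 1/4.
Zainab is living and takes 1/4.
Segun predeceased; the 1/4 allotted to Segun's branch passes to Segun's issue by representation.
The 1/4 is divided into 2 equal shares of 1/8 among Gbenga, Chukwudi.
Gbenga is living and takes 1/8.
Chukwudi is living and takes 1/8.
Chidinma predeceased; the 1/4 allotted to Chidinma's branch passes to Chidinma's issue by representation.
The 1/4 is divided into 3 equal shares of 1/12 among Folake, Dayo, Yetunde.
Folake is living and takes 1/12.
Dayo is living and takes 1/12.
Yetunde is living and takes 1/12.

Bankole 1/4; Chukwudi 1/8; Dayo 1/12; Folake 1/12; Gbenga 1/8; Yetunde 1/12; Zainab 1/4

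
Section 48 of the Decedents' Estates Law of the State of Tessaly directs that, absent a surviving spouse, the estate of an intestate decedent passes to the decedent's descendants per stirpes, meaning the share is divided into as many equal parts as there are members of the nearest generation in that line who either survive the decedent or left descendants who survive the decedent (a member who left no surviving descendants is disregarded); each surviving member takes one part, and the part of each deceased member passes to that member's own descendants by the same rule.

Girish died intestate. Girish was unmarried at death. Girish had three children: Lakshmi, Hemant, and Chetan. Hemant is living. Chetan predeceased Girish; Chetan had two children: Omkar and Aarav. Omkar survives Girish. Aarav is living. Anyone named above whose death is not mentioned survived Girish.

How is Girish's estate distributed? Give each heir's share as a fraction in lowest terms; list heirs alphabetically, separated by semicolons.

Aarav 1/6; Hemant 1/3; Lakshmi 1/3; Omkar 1/6

There is no surviving spouse, so the entire estate passes to Girish's descendants per stirpes.
The estate is divided into 3 equal shares of 1/3 among Lakshmi, Hemant, Chetan.
Lakshmi is living and takes 1/3.
Hemant is living and takes 1/3.
Chetan predeceased; the 1/3 allotted to Chetan's branch passes to Chetan's issue by representation.
The 1/3 is divided into 2 equal shares of 1/6 among Omkar, Aarav.
Omkar is living and takes 1/6.
Aarav is living and takes 1/6.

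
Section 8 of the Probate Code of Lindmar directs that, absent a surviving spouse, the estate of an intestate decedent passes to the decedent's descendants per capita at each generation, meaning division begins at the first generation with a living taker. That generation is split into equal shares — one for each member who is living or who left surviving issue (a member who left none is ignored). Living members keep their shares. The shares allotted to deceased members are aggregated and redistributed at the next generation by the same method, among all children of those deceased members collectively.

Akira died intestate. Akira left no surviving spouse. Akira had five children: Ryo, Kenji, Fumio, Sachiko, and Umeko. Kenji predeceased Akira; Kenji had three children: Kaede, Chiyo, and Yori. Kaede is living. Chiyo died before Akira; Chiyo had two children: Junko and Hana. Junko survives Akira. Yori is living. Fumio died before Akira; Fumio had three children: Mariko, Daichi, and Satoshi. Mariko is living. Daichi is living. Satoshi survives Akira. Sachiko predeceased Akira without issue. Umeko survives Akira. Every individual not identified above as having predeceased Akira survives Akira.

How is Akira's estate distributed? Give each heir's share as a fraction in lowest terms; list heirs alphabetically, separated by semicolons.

Daichi 1/12; Hana 1/24; Junko 1/24; Kaede 1/12; Mariko 1/12; Ryo 1/4; Satoshi 1/12; Umeko 1/4; Yori 1/12

There is no surviving spouse, so the entire estate passes to Akira's descendants per capita at each generation.
At generation 1 (Ryo, Kenji, Fumio, Umeko) there are 4 shares of (1)/4 = 1/4 each.
Living: Ryo and Umeko — each takes 1/4.
Deceased: Kenji and Fumio. Their combined 1/2 is pooled and carried to generation 2.
At generation 2 (Kaede, Chiyo, Yori, Mariko, Daichi, Satoshi) there are 6 shares of (1/2)/6 = 1/12 each.
Living: Kaede, Yori, Mariko, Daichi, and Satoshi — each takes 1/12.
Deceased: Chiyo. That 1/12 share is carried to generation 3.
At generation 3 (Junko, Hana) there are 2 shares of (1/12)/2 = 1/24 each.
Living: Junko and Hana — each takes 1/24.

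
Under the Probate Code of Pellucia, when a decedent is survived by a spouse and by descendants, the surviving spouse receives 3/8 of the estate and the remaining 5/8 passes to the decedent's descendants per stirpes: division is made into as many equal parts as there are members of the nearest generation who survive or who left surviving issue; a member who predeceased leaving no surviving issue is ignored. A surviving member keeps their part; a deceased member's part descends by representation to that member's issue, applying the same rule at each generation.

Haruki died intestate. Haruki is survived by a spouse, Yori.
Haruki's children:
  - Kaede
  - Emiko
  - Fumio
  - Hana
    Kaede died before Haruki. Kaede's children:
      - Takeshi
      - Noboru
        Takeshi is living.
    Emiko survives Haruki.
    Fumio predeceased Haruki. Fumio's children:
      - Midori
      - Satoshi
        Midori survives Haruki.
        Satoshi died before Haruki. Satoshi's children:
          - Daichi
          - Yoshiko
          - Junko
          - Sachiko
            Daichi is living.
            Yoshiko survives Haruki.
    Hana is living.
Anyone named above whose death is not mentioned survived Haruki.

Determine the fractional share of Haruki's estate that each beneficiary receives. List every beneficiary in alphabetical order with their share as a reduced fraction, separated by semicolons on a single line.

Daichi 5/256; Emiko 5/32; Hana 5/32; Junko 5/256; Midori 5/64; Noboru 5/64; Sachiko 5/256; Takeshi 5/64; Yori 3/8; Yoshiko 5/256

Yori, as surviving spouse, takes 3/8.
The remaining 5/8 passes to Haruki's descendants per stirpes.
The 5/8 is divided into 4 equal shares of 5/32 among Kaede, Emiko, Fumio, Hana.
Kaede predeceased; the 5/32 allotted to Kaede's branch passes to Kaede's issue by representation.
The 5/32 is divided into 2 equal shares of 5/64 among Takeshi, Noboru.
Takeshi is living and takes 5/64.
Noboru is living and takes 5/64.
Emiko is living and takes 5/32.
Fumio predeceased; the 5/32 allotted to Fumio's branch passes to Fumio's issue by representation.
The 5/32 is divided into 2 equal shares of 5/64 among Midori, Satoshi.
Midori is living and takes 5/64.
Satoshi predeceased; the 5/64 allotted to Satoshi's branch passes to Satoshi's issue by representation.
The 5/64 is divided into 4 equal shares of 5/256 among Daichi, Yoshiko, Junko, Sachiko.
Daichi is living and takes 5/256.
Yoshiko is living and takes 5/256.
Junko is living and takes 5/256.
Sachiko is living and takes 5/256.
Hana is living and takes 5/32.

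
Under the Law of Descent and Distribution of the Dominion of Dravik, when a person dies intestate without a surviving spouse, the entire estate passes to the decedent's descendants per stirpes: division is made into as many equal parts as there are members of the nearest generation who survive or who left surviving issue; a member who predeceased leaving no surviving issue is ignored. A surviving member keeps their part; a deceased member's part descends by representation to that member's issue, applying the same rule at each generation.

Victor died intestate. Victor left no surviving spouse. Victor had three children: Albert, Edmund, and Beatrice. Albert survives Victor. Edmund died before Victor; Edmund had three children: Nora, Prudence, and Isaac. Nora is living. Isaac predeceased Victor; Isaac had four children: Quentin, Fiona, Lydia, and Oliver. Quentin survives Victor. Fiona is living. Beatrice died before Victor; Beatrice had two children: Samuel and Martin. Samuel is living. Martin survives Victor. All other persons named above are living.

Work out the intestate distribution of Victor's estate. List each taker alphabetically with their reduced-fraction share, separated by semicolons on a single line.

There is no surviving spouse, so the entire estate passes to Victor's descendants per stirpes.
The estate is divided into 3 equal shares of 1/3 among Albert, Edmund, Beatrice.
Albert is living and takes 1/3.
Edmund predeceased; the 1/3 allotted to Edmund's branch passes to Edmund's issue by representation.
The 1/3 is divided into 3 equal shares of 1/9 among Nora, Prudence, Isaac.
Nora is living and takes 1/9.
Prudence is living and takes 1/9.
Isaac predeceased; the 1/9 allotted to Isaac's branch passes to Isaac's issue by representation.
The 1/9 is divided into 4 equal shares of 1/36 among Quentin, Fiona, Lydia, Oliver.
Quentin is living and takes 1/36.
Fiona is living and takes 1/36.
Lydia is living and takes 1/36.
Oliver is living and takes 1/36.
Beatrice predeceased; the 1/3 allotted to Beatrice's branch passes to Beatrice's issue by representation.
The 1/3 is divided into 2 equal shares of 1/6 among Samuel, Martin.
Samuel is living and takes 1/6.
Martin is living and takes 1/6.

Albert 1/3; Fiona 1/36; Lydia 1/36; Martin 1/6; Nora 1/9; Oliver 1/36; Prudence 1/9; Quentin 1/36; Samuel 1/6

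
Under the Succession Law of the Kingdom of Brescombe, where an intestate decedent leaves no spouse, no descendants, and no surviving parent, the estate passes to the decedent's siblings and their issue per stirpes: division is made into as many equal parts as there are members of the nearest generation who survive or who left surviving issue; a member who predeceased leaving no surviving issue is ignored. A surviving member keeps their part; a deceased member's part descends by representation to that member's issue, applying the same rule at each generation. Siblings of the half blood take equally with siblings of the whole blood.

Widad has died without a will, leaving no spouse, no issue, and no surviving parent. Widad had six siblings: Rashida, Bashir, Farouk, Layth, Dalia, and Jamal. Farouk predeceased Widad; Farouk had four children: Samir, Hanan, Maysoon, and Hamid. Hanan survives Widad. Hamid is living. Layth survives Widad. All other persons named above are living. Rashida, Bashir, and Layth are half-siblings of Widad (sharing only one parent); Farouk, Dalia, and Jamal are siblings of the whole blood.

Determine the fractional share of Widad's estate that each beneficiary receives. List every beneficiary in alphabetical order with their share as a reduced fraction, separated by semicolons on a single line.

Bashir 1/6; Dalia 1/6; Hamid 1/24; Hanan 1/24; Jamal 1/6; Layth 1/6; Maysoon 1/24; Rashida 1/6; Samir 1/24

No spouse, descendants, or parent survives, so the estate passes to Widad's siblings per stirpes.
Half-blood and whole-blood siblings take equally under the stated rule.
The estate is divided into 6 equal shares of 1/6 among Rashida, Bashir, Farouk, Layth, Dalia, Jamal.
Rashida is living and takes 1/6.
Bashir is living and takes 1/6.
Farouk predeceased; the 1/6 allotted to Farouk's branch passes to Farouk's issue by representation.
The 1/6 is divided into 4 equal shares of 1/24 among Samir, Hanan, Maysoon, Hamid.
Samir is living and takes 1/24.
Hanan is living and takes 1/24.
Maysoon is living and takes 1/24.
Hamid is living and takes 1/24.
Layth is living and takes 1/6.
Dalia is living and takes 1/6.
Jamal is living and takes 1/6.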